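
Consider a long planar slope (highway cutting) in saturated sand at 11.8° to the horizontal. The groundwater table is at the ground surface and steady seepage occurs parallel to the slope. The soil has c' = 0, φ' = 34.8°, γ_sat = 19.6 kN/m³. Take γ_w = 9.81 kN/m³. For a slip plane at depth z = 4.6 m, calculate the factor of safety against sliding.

With seepage parallel to the slope and the water table at the surface, the effective normal stress on the slip plane uses the buoyant unit weight γ' = γ_sat − γ_w while the driving shear stress uses γ_sat:
FS = [c' + γ' z cos²β tanφ'] / [γ_sat z sinβ cosβ]
(For c' = 0 this reduces to FS = (γ'/γ_sat)·tanφ'/tanβ.)
γ' = 19.6 − 9.81 = 9.79 kN/m³
Numerator = 0.0 + 9.79·4.6·cos²11.8°·tan34.8° = 0.0 + 9.79·4.6·0.9582·0.6950 = 29.991 kPa
Denominator = 19.6·4.6·sin11.8°·cos11.8° = 19.6·4.6·0.2045·0.9789 = 18.048 kPa
FS = 29.991 / 18.048 = 1.662

FS = 1.66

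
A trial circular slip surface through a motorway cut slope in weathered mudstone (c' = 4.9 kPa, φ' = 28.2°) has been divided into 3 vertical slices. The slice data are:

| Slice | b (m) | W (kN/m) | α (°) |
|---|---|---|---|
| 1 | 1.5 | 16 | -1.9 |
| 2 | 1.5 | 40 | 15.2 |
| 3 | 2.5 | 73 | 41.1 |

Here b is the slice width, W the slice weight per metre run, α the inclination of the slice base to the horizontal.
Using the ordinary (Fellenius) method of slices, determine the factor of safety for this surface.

FS = 1.55

Ordinary method of slices: FS = Σ[c'·Δl_i + (W_i cosα_i)·tanφ'] / Σ W_i sinα_i, with Δl_i = b_i / cosα_i.
Slice 1: Δl = 1.5/cos(-1.9°) = 1.501 m; N'_1 = 16·cos(-1.9°) = 16.0; c'Δl = 7.35; W sinα = -0.5
Slice 2: Δl = 1.5/cos15.2° = 1.554 m; N'_2 = 40·cos15.2° = 38.6; c'Δl = 7.62; W sinα = 10.5
Slice 3: Δl = 2.5/cos41.1° = 3.318 m; N'_3 = 73·cos41.1° = 55.0; c'Δl = 16.26; W sinα = 48.0
Σc'Δl = 31.2 kN/m; ΣN' = 109.6 kN/m; ΣW sinα = 57.9 kN/m
Resisting = 31.2 + 109.6·tan28.2° = 31.2 + 58.8 = 90.0 kN/m
FS = 90.0 / 57.9 = 1.553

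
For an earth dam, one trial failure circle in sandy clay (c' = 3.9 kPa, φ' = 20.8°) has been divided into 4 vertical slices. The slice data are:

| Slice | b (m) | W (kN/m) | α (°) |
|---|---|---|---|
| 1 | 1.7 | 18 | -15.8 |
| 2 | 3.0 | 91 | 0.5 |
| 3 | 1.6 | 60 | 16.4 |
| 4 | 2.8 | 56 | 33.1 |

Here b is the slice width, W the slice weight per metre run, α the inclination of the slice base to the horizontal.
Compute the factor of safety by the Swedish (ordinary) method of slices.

FS = 2.74

Ordinary method of slices: FS = Σ[c'·Δl_i + (W_i cosα_i)·tanφ'] / Σ W_i sinα_i, with Δl_i = b_i / cosα_i.
Slice 1: Δl = 1.7/cos(-15.8°) = 1.767 m; N'_1 = 18·cos(-15.8°) = 17.3; c'Δl = 6.89; W sinα = -4.9
Slice 2: Δl = 3.0/cos0.5° = 3.000 m; N'_2 = 91·cos0.5° = 91.0; c'Δl = 11.70; W sinα = 0.8
Slice 3: Δl = 1.6/cos16.4° = 1.668 m; N'_3 = 60·cos16.4° = 57.6; c'Δl = 6.50; W sinα = 16.9
Slice 4: Δl = 2.8/cos33.1° = 3.342 m; N'_4 = 56·cos33.1° = 46.9; c'Δl = 13.04; W sinα = 30.6
Σc'Δl = 38.1 kN/m; ΣN' = 212.8 kN/m; ΣW sinα = 43.4 kN/m
Resisting = 38.1 + 212.8·tan20.8° = 38.1 + 80.8 = 119.0 kN/m
FS = 119.0 / 43.4 = 2.740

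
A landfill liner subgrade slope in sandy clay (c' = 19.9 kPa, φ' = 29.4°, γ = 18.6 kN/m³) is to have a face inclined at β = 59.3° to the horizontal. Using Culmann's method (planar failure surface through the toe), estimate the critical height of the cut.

Culmann's analysis gives the critical failure plane at α_cr = (β + φ')/2 = (59.3 + 29.4)/2 = 44.3°, and the critical height
H_c = (4c'/γ) · sinβ cosφ' / [1 − cos(β − φ')]
    = (4·19.9/18.6) · sin59.3°·cos29.4° / [1 − cos(29.9°)]
    = 4.280 · 0.8599·0.8712 / [1 − 0.8669]
    = 4.280 · 0.7491 / 0.1331
    = 24.09 m

H_c = 24.09 m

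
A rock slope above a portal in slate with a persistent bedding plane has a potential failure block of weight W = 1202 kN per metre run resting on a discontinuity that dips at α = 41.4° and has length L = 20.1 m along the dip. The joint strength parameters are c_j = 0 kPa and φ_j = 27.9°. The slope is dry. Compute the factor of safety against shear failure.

Resolving the block weight along and normal to the plane and applying the Mohr–Coulomb strength on the joint:
N' = W cosα = 1202·cos41.4° = 901.6 kN/m
Driving force T = W sinα = 1202·sin41.4° = 794.9 kN/m
Resisting force R = c_j·L + N'·tanφ_j = 0·20.1 + 901.6·tan27.9° = 0.0 + 477.4 = 477.4 kN/m
FS = R / T = 477.4 / 794.9 = 0.601

FS = 0.60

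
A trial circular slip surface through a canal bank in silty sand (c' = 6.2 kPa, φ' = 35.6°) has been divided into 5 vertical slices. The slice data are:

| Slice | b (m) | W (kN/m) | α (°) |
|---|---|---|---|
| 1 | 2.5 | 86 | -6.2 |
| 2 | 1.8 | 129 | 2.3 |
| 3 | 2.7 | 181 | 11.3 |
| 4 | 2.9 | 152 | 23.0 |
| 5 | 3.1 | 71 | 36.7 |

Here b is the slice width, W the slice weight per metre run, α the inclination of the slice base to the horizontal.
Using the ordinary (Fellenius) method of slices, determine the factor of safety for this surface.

FS = 3.82

Ordinary method of slices: FS = Σ[c'·Δl_i + (W_i cosα_i)·tanφ'] / Σ W_i sinα_i, with Δl_i = b_i / cosα_i.
Slice 1: Δl = 2.5/cos(-6.2°) = 2.515 m; N'_1 = 86·cos(-6.2°) = 85.5; c'Δl = 15.59; W sinα = -9.3
Slice 2: Δl = 1.8/cos2.3° = 1.801 m; N'_2 = 129·cos2.3° = 128.9; c'Δl = 11.17; W sinα = 5.2
Slice 3: Δl = 2.7/cos11.3° = 2.753 m; N'_3 = 181·cos11.3° = 177.5; c'Δl = 17.07; W sinα = 35.5
Slice 4: Δl = 2.9/cos23.0° = 3.150 m; N'_4 = 152·cos23.0° = 139.9; c'Δl = 19.53; W sinα = 59.4
Slice 5: Δl = 3.1/cos36.7° = 3.866 m; N'_5 = 71·cos36.7° = 56.9; c'Δl = 23.97; W sinα = 42.4
Σc'Δl = 87.3 kN/m; ΣN' = 588.7 kN/m; ΣW sinα = 133.2 kN/m
Resisting = 87.3 + 588.7·tan35.6° = 87.3 + 421.5 = 508.8 kN/m
FS = 508.8 / 133.2 = 3.821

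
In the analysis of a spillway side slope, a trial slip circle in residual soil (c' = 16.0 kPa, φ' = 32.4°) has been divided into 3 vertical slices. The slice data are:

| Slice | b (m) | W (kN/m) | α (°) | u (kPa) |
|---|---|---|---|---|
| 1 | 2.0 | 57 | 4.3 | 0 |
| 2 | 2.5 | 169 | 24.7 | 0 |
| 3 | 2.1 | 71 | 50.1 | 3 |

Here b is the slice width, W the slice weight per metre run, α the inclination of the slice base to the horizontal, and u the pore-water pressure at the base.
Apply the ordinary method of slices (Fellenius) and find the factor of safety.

Ordinary method of slices: FS = Σ[c'·Δl_i + (W_i cosα_i − u_i·Δl_i)·tanφ'] / Σ W_i sinα_i, with Δl_i = b_i / cosα_i.
Slice 1: Δl = 2.0/cos4.3° = 2.006 m; N'_1 = 57·cos4.3° − 0·2.006 = 56.8; c'Δl = 32.09; W sinα = 4.3
Slice 2: Δl = 2.5/cos24.7° = 2.752 m; N'_2 = 169·cos24.7° − 0·2.752 = 153.5; c'Δl = 44.03; W sinα = 70.6
Slice 3: Δl = 2.1/cos50.1° = 3.274 m; N'_3 = 71·cos50.1° − 3·3.274 = 35.7; c'Δl = 52.38; W sinα = 54.5
Σc'Δl = 128.5 kN/m; ΣN' = 246.1 kN/m; ΣW sinα = 129.4 kN/m
Resisting = 128.5 + 246.1·tan32.4° = 128.5 + 156.2 = 284.7 kN/m
FS = 284.7 / 129.4 = 2.201

FS = 2.20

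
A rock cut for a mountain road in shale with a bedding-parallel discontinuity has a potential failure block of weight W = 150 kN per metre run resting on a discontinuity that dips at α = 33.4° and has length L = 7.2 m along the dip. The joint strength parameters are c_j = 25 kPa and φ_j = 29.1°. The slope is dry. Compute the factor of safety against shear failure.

FS = 3.02

Resolving the block weight along and normal to the plane and applying the Mohr–Coulomb strength on the joint:
N' = W cosα = 150·cos33.4° = 125.2 kN/m
Driving force T = W sinα = 150·sin33.4° = 82.6 kN/m
Resisting force R = c_j·L + N'·tanφ_j = 25·7.2 + 125.2·tan29.1° = 180.0 + 69.7 = 249.7 kN/m
FS = R / T = 249.7 / 82.6 = 3.024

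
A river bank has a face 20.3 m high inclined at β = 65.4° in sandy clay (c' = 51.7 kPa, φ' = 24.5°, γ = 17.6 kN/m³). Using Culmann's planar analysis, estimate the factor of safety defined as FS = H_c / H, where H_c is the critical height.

H_c = (4c'/γ) · sinβ cosφ' / [1 − cos(β − φ')]
    = (4·51.7/17.6) · sin65.4°·cos24.5° / [1 − cos40.9°]
    = 11.750 · 0.8274 / 0.2441 = 39.82 m
FS = H_c / H = 39.82 / 20.3 = 1.962

FS = 1.96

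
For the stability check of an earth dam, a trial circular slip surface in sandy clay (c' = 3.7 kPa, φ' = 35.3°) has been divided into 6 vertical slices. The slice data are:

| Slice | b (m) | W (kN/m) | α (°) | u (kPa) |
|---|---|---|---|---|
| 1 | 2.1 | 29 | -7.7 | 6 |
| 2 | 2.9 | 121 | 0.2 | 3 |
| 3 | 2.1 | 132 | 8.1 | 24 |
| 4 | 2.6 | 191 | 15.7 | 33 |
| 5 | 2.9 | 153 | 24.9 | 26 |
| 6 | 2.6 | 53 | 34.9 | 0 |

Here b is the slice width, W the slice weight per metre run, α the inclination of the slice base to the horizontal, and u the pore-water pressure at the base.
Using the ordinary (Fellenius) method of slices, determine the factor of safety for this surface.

FS = 2.13

Ordinary method of slices: FS = Σ[c'·Δl_i + (W_i cosα_i − u_i·Δl_i)·tanφ'] / Σ W_i sinα_i, with Δl_i = b_i / cosα_i.
Slice 1: Δl = 2.1/cos(-7.7°) = 2.119 m; N'_1 = 29·cos(-7.7°) − 6·2.119 = 16.0; c'Δl = 7.84; W sinα = -3.9
Slice 2: Δl = 2.9/cos0.2° = 2.900 m; N'_2 = 121·cos0.2° − 3·2.900 = 112.3; c'Δl = 10.73; W sinα = 0.4
Slice 3: Δl = 2.1/cos8.1° = 2.121 m; N'_3 = 132·cos8.1° − 24·2.121 = 79.8; c'Δl = 7.85; W sinα = 18.6
Slice 4: Δl = 2.6/cos15.7° = 2.701 m; N'_4 = 191·cos15.7° − 33·2.701 = 94.7; c'Δl = 9.99; W sinα = 51.7
Slice 5: Δl = 2.9/cos24.9° = 3.197 m; N'_5 = 153·cos24.9° − 26·3.197 = 55.7; c'Δl = 11.83; W sinα = 64.4
Slice 6: Δl = 2.6/cos34.9° = 3.170 m; N'_6 = 53·cos34.9° − 0·3.170 = 43.5; c'Δl = 11.73; W sinα = 30.3
Σc'Δl = 60.0 kN/m; ΣN' = 402.0 kN/m; ΣW sinα = 161.6 kN/m
Resisting = 60.0 + 402.0·tan35.3° = 60.0 + 284.6 = 344.6 kN/m
FS = 344.6 / 161.6 = 2.133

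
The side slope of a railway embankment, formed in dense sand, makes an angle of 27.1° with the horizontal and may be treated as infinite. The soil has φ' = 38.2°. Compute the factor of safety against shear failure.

For a dry cohesionless infinite slope the factor of safety is FS = tanφ' / tanβ.
FS = tan38.2° / tan27.1° = 0.7869 / 0.5117 = 1.538

FS = 1.54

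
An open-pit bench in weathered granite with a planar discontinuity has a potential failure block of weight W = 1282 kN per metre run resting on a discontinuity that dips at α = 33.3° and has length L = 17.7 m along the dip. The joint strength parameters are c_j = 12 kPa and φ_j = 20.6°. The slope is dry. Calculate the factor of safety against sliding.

Resolving the block weight along and normal to the plane and applying the Mohr–Coulomb strength on the joint:
N' = W cosα = 1282·cos33.3° = 1071.5 kN/m
Driving force T = W sinα = 1282·sin33.3° = 703.8 kN/m
Resisting force R = c_j·L + N'·tanφ_j = 12·17.7 + 1071.5·tan20.6° = 212.4 + 402.8 = 615.2 kN/m
FS = R / T = 615.2 / 703.8 = 0.874

FS = 0.87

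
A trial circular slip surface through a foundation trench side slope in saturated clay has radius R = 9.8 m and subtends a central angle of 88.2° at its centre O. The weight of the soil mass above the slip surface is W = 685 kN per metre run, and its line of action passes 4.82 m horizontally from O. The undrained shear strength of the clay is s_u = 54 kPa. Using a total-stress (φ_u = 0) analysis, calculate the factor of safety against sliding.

Taking moments about the centre O, the resisting moment is provided by the undrained shear strength acting along the arc:
Arc length L_a = R·θ = 9.8·(88.2°·π/180) = 9.8·1.5394 = 15.09 m
M_R = s_u·L_a·R = 54·15.09·9.8 = 7983.5 kN·m/m
M_D = W·d = 685·4.82 = 3301.7 kN·m/m
FS = M_R / M_D = 7983.5 / 3301.7 = 2.418

FS = 2.42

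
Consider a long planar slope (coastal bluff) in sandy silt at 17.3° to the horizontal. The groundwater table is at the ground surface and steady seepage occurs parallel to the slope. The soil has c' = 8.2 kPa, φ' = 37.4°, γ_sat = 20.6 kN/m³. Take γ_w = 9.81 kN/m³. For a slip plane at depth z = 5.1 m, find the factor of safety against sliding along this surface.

FS = 1.56

With seepage parallel to the slope and the water table at the surface, the effective normal stress on the slip plane uses the buoyant unit weight γ' = γ_sat − γ_w while the driving shear stress uses γ_sat:
FS = [c' + γ' z cos²β tanφ'] / [γ_sat z sinβ cosβ]
γ' = 20.6 − 9.81 = 10.79 kN/m³
Numerator = 8.2 + 10.79·5.1·cos²17.3°·tan37.4° = 8.2 + 10.79·5.1·0.9116·0.7646 = 46.552 kPa
Denominator = 20.6·5.1·sin17.3°·cos17.3° = 20.6·5.1·0.2974·0.9548 = 29.829 kPa
FS = 46.552 / 29.829 = 1.561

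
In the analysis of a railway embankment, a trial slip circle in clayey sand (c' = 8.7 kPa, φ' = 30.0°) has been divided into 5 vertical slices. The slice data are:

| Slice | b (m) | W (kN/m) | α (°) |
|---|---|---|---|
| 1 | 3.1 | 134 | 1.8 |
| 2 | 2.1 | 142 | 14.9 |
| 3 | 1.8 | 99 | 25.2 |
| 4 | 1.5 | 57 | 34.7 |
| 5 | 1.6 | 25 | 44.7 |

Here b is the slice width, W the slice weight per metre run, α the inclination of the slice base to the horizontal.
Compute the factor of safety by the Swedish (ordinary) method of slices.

FS = 2.59

Ordinary method of slices: FS = Σ[c'·Δl_i + (W_i cosα_i)·tanφ'] / Σ W_i sinα_i, with Δl_i = b_i / cosα_i.
Slice 1: Δl = 3.1/cos1.8° = 3.102 m; N'_1 = 134·cos1.8° = 133.9; c'Δl = 26.98; W sinα = 4.2
Slice 2: Δl = 2.1/cos14.9° = 2.173 m; N'_2 = 142·cos14.9° = 137.2; c'Δl = 18.91; W sinα = 36.5
Slice 3: Δl = 1.8/cos25.2° = 1.989 m; N'_3 = 99·cos25.2° = 89.6; c'Δl = 17.31; W sinα = 42.2
Slice 4: Δl = 1.5/cos34.7° = 1.824 m; N'_4 = 57·cos34.7° = 46.9; c'Δl = 15.87; W sinα = 32.4
Slice 5: Δl = 1.6/cos44.7° = 2.251 m; N'_5 = 25·cos44.7° = 17.8; c'Δl = 19.58; W sinα = 17.6
Σc'Δl = 98.7 kN/m; ΣN' = 425.4 kN/m; ΣW sinα = 132.9 kN/m
Resisting = 98.7 + 425.4·tan30.0° = 98.7 + 245.6 = 344.2 kN/m
FS = 344.2 / 132.9 = 2.590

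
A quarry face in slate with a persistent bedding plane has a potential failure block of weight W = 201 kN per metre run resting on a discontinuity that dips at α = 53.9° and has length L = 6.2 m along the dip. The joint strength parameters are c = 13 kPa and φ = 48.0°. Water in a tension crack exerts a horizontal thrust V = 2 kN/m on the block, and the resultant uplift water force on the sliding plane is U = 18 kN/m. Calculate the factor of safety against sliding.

Resolving the block weight along and normal to the plane and applying the Mohr–Coulomb strength on the joint:
N' = W cosα − U − V sinα = 201·cos53.9° − 18 − 2·sin53.9° = 98.8 kN/m
Driving force T = W sinα + V cosα = 201·sin53.9° + 2·cos53.9° = 163.6 kN/m
Resisting force R = c·L + N'·tanφ = 13·6.2 + 98.8·tan48.0° = 80.6 + 109.7 = 190.3 kN/m
FS = R / T = 190.3 / 163.6 = 1.164

FS = 1.16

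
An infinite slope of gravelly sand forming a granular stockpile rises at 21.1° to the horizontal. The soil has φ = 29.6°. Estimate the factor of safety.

FS = 1.47

For a dry cohesionless infinite slope the factor of safety is FS = tanφ / tanβ.
FS = tan29.6° / tan21.1° = 0.5681 / 0.3859 = 1.472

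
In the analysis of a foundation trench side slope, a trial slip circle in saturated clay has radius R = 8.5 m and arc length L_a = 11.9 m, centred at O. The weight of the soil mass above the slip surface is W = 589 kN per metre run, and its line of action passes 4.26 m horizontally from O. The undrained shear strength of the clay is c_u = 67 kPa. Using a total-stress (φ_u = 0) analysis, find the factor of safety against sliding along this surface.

FS = 2.70

Taking moments about the centre O, the resisting moment is provided by the undrained shear strength acting along the arc:
M_R = c_u·L_a·R = 67·11.90·8.5 = 6777.1 kN·m/m
M_D = W·d = 589·4.26 = 2509.1 kN·m/m
FS = M_R / M_D = 6777.1 / 2509.1 = 2.701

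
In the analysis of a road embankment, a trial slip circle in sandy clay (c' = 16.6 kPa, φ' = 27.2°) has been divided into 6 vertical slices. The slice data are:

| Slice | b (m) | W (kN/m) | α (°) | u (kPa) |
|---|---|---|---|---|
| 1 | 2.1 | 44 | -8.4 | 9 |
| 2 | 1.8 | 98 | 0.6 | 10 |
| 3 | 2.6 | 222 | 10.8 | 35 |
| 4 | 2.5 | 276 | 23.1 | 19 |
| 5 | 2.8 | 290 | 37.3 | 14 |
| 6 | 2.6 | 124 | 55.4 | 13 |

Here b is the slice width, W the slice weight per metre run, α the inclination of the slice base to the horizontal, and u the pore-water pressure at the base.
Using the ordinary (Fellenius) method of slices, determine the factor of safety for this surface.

FS = 1.44

Ordinary method of slices: FS = Σ[c'·Δl_i + (W_i cosα_i − u_i·Δl_i)·tanφ'] / Σ W_i sinα_i, with Δl_i = b_i / cosα_i.
Slice 1: Δl = 2.1/cos(-8.4°) = 2.123 m; N'_1 = 44·cos(-8.4°) − 9·2.123 = 24.4; c'Δl = 35.24; W sinα = -6.4
Slice 2: Δl = 1.8/cos0.6° = 1.800 m; N'_2 = 98·cos0.6° − 10·1.800 = 80.0; c'Δl = 29.88; W sinα = 1.0
Slice 3: Δl = 2.6/cos10.8° = 2.647 m; N'_3 = 222·cos10.8° − 35·2.647 = 125.4; c'Δl = 43.94; W sinα = 41.6
Slice 4: Δl = 2.5/cos23.1° = 2.718 m; N'_4 = 276·cos23.1° − 19·2.718 = 202.2; c'Δl = 45.12; W sinα = 108.3
Slice 5: Δl = 2.8/cos37.3° = 3.520 m; N'_5 = 290·cos37.3° − 14·3.520 = 181.4; c'Δl = 58.43; W sinα = 175.7
Slice 6: Δl = 2.6/cos55.4° = 4.579 m; N'_6 = 124·cos55.4° − 13·4.579 = 10.9; c'Δl = 76.01; W sinα = 102.1
Σc'Δl = 288.6 kN/m; ΣN' = 624.4 kN/m; ΣW sinα = 422.3 kN/m
Resisting = 288.6 + 624.4·tan27.2° = 288.6 + 320.9 = 609.5 kN/m
FS = 609.5 / 422.3 = 1.443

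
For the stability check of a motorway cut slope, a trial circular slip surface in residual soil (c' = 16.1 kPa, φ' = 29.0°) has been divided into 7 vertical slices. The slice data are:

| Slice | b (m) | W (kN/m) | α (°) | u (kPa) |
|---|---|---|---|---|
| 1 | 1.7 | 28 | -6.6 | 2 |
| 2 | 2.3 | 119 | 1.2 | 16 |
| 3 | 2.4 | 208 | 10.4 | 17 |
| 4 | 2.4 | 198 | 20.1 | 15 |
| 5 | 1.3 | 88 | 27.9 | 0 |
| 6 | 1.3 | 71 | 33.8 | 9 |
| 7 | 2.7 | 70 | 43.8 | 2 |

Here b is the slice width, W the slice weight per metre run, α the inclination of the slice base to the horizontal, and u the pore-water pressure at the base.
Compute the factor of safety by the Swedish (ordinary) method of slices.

FS = 2.47

Ordinary method of slices: FS = Σ[c'·Δl_i + (W_i cosα_i − u_i·Δl_i)·tanφ'] / Σ W_i sinα_i, with Δl_i = b_i / cosα_i.
Slice 1: Δl = 1.7/cos(-6.6°) = 1.711 m; N'_1 = 28·cos(-6.6°) − 2·1.711 = 24.4; c'Δl = 27.55; W sinα = -3.2
Slice 2: Δl = 2.3/cos1.2° = 2.301 m; N'_2 = 119·cos1.2° − 16·2.301 = 82.2; c'Δl = 37.04; W sinα = 2.5
Slice 3: Δl = 2.4/cos10.4° = 2.440 m; N'_3 = 208·cos10.4° − 17·2.440 = 163.1; c'Δl = 39.29; W sinα = 37.5
Slice 4: Δl = 2.4/cos20.1° = 2.556 m; N'_4 = 198·cos20.1° − 15·2.556 = 147.6; c'Δl = 41.15; W sinα = 68.0
Slice 5: Δl = 1.3/cos27.9° = 1.471 m; N'_5 = 88·cos27.9° − 0·1.471 = 77.8; c'Δl = 23.68; W sinα = 41.2
Slice 6: Δl = 1.3/cos33.8° = 1.564 m; N'_6 = 71·cos33.8° − 9·1.564 = 44.9; c'Δl = 25.19; W sinα = 39.5
Slice 7: Δl = 2.7/cos43.8° = 3.741 m; N'_7 = 70·cos43.8° − 2·3.741 = 43.0; c'Δl = 60.23; W sinα = 48.5
Σc'Δl = 254.1 kN/m; ΣN' = 583.0 kN/m; ΣW sinα = 234.0 kN/m
Resisting = 254.1 + 583.0·tan29.0° = 254.1 + 323.2 = 577.3 kN/m
FS = 577.3 / 234.0 = 2.467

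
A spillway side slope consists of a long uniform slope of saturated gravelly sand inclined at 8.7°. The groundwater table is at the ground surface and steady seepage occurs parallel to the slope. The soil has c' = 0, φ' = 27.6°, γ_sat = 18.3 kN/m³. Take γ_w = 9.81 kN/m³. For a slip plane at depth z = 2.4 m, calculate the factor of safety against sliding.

FS = 1.58

With seepage parallel to the slope and the water table at the surface, the effective normal stress on the slip plane uses the buoyant unit weight γ' = γ_sat − γ_w while the driving shear stress uses γ_sat:
FS = [c' + γ' z cos²β tanφ'] / [γ_sat z sinβ cosβ]
(For c' = 0 this reduces to FS = (γ'/γ_sat)·tanφ'/tanβ.)
γ' = 18.3 − 9.81 = 8.49 kN/m³
Numerator = 0.0 + 8.49·2.4·cos²8.7°·tan27.6° = 0.0 + 8.49·2.4·0.9771·0.5228 = 10.409 kPa
Denominator = 18.3·2.4·sin8.7°·cos8.7° = 18.3·2.4·0.1513·0.9885 = 6.567 kPa
FS = 10.409 / 6.567 = 1.585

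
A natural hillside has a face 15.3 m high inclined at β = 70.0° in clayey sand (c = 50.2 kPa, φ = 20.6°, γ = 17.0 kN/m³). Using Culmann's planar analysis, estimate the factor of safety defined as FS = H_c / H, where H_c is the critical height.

FS = 1.94

H_c = (4c/γ) · sinβ cosφ / [1 − cos(β − φ)]
    = (4·50.2/17.0) · sin70.0°·cos20.6° / [1 − cos49.4°]
    = 11.812 · 0.8796 / 0.3492 = 29.75 m
FS = H_c / H = 29.75 / 15.3 = 1.944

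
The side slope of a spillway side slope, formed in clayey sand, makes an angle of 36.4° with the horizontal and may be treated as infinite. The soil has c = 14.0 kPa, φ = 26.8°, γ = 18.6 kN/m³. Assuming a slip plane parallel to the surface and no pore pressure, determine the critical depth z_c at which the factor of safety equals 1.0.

Setting FS = 1.00 in FS = [c + γz cos²β tanφ] / [γz sinβ cosβ] and solving for z:
z = c / [γ cosβ (FS·sinβ − cosβ·tanφ)]
  = 14.0 / [18.6·cos36.4°·(1.00·sin36.4° − cos36.4°·tan26.8°)]
  = 14.0 / [18.6·0.8049·(1.00·0.5934 − 0.8049·0.5051)]
  = 14.0 / 2.7972 = 5.005 m

z_c = 5.01 m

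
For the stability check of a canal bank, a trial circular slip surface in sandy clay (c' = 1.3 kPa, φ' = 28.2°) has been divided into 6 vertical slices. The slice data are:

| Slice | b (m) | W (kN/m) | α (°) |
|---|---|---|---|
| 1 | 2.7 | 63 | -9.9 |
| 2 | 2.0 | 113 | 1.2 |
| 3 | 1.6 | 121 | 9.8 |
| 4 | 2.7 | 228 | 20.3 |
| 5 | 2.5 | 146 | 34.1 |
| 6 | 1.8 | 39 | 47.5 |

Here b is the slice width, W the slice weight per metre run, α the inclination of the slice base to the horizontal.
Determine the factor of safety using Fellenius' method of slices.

Ordinary method of slices: FS = Σ[c'·Δl_i + (W_i cosα_i)·tanφ'] / Σ W_i sinα_i, with Δl_i = b_i / cosα_i.
Slice 1: Δl = 2.7/cos(-9.9°) = 2.741 m; N'_1 = 63·cos(-9.9°) = 62.1; c'Δl = 3.56; W sinα = -10.8
Slice 2: Δl = 2.0/cos1.2° = 2.000 m; N'_2 = 113·cos1.2° = 113.0; c'Δl = 2.60; W sinα = 2.4
Slice 3: Δl = 1.6/cos9.8° = 1.624 m; N'_3 = 121·cos9.8° = 119.2; c'Δl = 2.11; W sinα = 20.6
Slice 4: Δl = 2.7/cos20.3° = 2.879 m; N'_4 = 228·cos20.3° = 213.8; c'Δl = 3.74; W sinα = 79.1
Slice 5: Δl = 2.5/cos34.1° = 3.019 m; N'_5 = 146·cos34.1° = 120.9; c'Δl = 3.92; W sinα = 81.9
Slice 6: Δl = 1.8/cos47.5° = 2.664 m; N'_6 = 39·cos47.5° = 26.3; c'Δl = 3.46; W sinα = 28.8
Σc'Δl = 19.4 kN/m; ΣN' = 655.4 kN/m; ΣW sinα = 201.8 kN/m
Resisting = 19.4 + 655.4·tan28.2° = 19.4 + 351.4 = 370.8 kN/m
FS = 370.8 / 201.8 = 1.837

FS = 1.84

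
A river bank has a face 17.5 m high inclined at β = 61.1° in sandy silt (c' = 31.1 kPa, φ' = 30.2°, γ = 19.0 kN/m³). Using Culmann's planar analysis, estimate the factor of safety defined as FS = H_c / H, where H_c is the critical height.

FS = 1.99

H_c = (4c'/γ) · sinβ cosφ' / [1 − cos(β − φ')]
    = (4·31.1/19.0) · sin61.1°·cos30.2° / [1 − cos30.9°]
    = 6.547 · 0.7566 / 0.1419 = 34.90 m
FS = H_c / H = 34.90 / 17.5 = 1.994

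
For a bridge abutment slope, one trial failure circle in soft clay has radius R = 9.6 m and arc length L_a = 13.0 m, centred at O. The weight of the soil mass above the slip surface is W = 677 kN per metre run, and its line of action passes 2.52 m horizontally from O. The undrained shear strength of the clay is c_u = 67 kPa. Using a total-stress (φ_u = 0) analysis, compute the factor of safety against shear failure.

Taking moments about the centre O, the resisting moment is provided by the undrained shear strength acting along the arc:
M_R = c_u·L_a·R = 67·13.00·9.6 = 8361.6 kN·m/m
M_D = W·d = 677·2.52 = 1706.0 kN·m/m
FS = M_R / M_D = 8361.6 / 1706.0 = 4.901

FS = 4.90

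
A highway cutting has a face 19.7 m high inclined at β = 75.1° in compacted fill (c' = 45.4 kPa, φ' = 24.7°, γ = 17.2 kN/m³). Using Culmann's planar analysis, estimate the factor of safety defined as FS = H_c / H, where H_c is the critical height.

H_c = (4c'/γ) · sinβ cosφ' / [1 − cos(β − φ')]
    = (4·45.4/17.2) · sin75.1°·cos24.7° / [1 − cos50.4°]
    = 10.558 · 0.8780 / 0.3626 = 25.57 m
FS = H_c / H = 25.57 / 19.7 = 1.298

FS = 1.30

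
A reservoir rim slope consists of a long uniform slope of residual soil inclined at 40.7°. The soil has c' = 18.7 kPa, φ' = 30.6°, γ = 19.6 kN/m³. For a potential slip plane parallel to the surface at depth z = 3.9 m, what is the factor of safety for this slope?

FS = 1.18

For an infinite slope with a slip plane parallel to the surface (no pore pressure): FS = [c' + γz cos²β tanφ'] / [γz sinβ cosβ].
γz = 19.6·3.9 = 76.44 kN/m²
Numerator = 18.7 + 76.44·cos²40.7°·tan30.6° = 18.7 + 76.44·0.5748·0.5914 = 44.683 kPa
Denominator = 76.44·sin40.7°·cos40.7° = 76.44·0.6521·0.7581 = 37.790 kPa
FS = 44.683 / 37.790 = 1.182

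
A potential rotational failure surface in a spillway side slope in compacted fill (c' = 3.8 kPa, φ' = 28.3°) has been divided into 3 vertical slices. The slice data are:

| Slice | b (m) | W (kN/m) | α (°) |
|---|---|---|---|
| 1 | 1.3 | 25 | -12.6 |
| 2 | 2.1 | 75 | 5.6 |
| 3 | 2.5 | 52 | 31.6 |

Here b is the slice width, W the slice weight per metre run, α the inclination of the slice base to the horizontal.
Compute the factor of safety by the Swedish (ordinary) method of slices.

FS = 3.48

Ordinary method of slices: FS = Σ[c'·Δl_i + (W_i cosα_i)·tanφ'] / Σ W_i sinα_i, with Δl_i = b_i / cosα_i.
Slice 1: Δl = 1.3/cos(-12.6°) = 1.332 m; N'_1 = 25·cos(-12.6°) = 24.4; c'Δl = 5.06; W sinα = -5.5
Slice 2: Δl = 2.1/cos5.6° = 2.110 m; N'_2 = 75·cos5.6° = 74.6; c'Δl = 8.02; W sinα = 7.3
Slice 3: Δl = 2.5/cos31.6° = 2.935 m; N'_3 = 52·cos31.6° = 44.3; c'Δl = 11.15; W sinα = 27.2
Σc'Δl = 24.2 kN/m; ΣN' = 143.3 kN/m; ΣW sinα = 29.1 kN/m
Resisting = 24.2 + 143.3·tan28.3° = 24.2 + 77.2 = 101.4 kN/m
FS = 101.4 / 29.1 = 3.483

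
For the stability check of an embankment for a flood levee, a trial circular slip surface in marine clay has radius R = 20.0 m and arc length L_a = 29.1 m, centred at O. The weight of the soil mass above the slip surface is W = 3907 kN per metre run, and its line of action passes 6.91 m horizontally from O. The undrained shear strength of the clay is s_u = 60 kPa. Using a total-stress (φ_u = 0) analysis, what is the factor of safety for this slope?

Taking moments about the centre O, the resisting moment is provided by the undrained shear strength acting along the arc:
M_R = s_u·L_a·R = 60·29.10·20.0 = 34920.0 kN·m/m
M_D = W·d = 3907·6.91 = 26997.4 kN·m/m
FS = M_R / M_D = 34920.0 / 26997.4 = 1.293

FS = 1.29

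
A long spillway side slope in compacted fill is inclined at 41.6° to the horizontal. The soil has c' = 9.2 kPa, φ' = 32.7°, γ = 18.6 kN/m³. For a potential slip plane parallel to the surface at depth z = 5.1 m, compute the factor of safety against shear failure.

FS = 0.92

For an infinite slope with a slip plane parallel to the surface (no pore pressure): FS = [c' + γz cos²β tanφ'] / [γz sinβ cosβ].
γz = 18.6·5.1 = 94.86 kN/m²
Numerator = 9.2 + 94.86·cos²41.6°·tan32.7° = 9.2 + 94.86·0.5592·0.6420 = 43.255 kPa
Denominator = 94.86·sin41.6°·cos41.6° = 94.86·0.6639·0.7478 = 47.096 kPa
FS = 43.255 / 47.096 = 0.918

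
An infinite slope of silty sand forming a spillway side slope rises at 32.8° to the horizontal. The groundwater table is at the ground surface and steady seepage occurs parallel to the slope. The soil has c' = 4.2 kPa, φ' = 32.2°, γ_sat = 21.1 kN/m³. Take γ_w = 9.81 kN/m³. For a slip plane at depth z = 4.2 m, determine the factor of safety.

With seepage parallel to the slope and the water table at the surface, the effective normal stress on the slip plane uses the buoyant unit weight γ' = γ_sat − γ_w while the driving shear stress uses γ_sat:
FS = [c' + γ' z cos²β tanφ'] / [γ_sat z sinβ cosβ]
γ' = 21.1 − 9.81 = 11.29 kN/m³
Numerator = 4.2 + 11.29·4.2·cos²32.8°·tan32.2° = 4.2 + 11.29·4.2·0.7066·0.6297 = 25.298 kPa
Denominator = 21.1·4.2·sin32.8°·cos32.8° = 21.1·4.2·0.5417·0.8406 = 40.352 kPa
FS = 25.298 / 40.352 = 0.627

FS = 0.63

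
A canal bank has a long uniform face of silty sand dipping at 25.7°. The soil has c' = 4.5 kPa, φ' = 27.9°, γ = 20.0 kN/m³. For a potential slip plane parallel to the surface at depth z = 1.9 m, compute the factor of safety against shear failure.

For an infinite slope with a slip plane parallel to the surface (no pore pressure): FS = [c' + γz cos²β tanφ'] / [γz sinβ cosβ].
γz = 20.0·1.9 = 38.00 kN/m²
Numerator = 4.5 + 38.00·cos²25.7°·tan27.9° = 4.5 + 38.00·0.8119·0.5295 = 20.836 kPa
Denominator = 38.00·sin25.7°·cos25.7° = 38.00·0.4337·0.9011 = 14.849 kPa
FS = 20.836 / 14.849 = 1.403

FS = 1.40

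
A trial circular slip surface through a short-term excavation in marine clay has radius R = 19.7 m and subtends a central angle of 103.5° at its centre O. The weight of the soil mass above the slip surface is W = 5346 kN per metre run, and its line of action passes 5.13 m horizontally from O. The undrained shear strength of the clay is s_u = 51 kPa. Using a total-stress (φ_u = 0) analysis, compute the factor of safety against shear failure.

FS = 1.30

Taking moments about the centre O, the resisting moment is provided by the undrained shear strength acting along the arc:
Arc length L_a = R·θ = 19.7·(103.5°·π/180) = 19.7·1.8064 = 35.59 m
M_R = s_u·L_a·R = 51·35.59·19.7 = 35753.6 kN·m/m
M_D = W·d = 5346·5.13 = 27425.0 kN·m/m
FS = M_R / M_D = 35753.6 / 27425.0 = 1.304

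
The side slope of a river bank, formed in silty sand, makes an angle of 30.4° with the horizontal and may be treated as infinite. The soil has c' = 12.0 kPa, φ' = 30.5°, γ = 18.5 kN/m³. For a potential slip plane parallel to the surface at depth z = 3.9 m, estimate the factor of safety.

FS = 1.39

For an infinite slope with a slip plane parallel to the surface (no pore pressure): FS = [c' + γz cos²β tanφ'] / [γz sinβ cosβ].
γz = 18.5·3.9 = 72.15 kN/m²
Numerator = 12.0 + 72.15·cos²30.4°·tan30.5° = 12.0 + 72.15·0.7439·0.5890 = 43.617 kPa
Denominator = 72.15·sin30.4°·cos30.4° = 72.15·0.5060·0.8625 = 31.491 kPa
FS = 43.617 / 31.491 = 1.385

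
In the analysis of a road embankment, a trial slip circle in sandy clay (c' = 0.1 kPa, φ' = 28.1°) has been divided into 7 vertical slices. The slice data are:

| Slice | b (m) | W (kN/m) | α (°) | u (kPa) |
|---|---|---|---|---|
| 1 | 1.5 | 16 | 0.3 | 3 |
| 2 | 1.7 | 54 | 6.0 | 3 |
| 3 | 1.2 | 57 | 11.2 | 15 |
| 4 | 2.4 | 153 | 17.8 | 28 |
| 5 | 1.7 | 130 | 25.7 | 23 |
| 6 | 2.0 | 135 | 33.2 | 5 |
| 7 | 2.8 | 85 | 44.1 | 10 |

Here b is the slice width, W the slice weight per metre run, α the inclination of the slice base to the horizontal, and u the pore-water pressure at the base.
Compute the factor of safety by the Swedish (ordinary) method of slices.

FS = 0.79

Ordinary method of slices: FS = Σ[c'·Δl_i + (W_i cosα_i − u_i·Δl_i)·tanφ'] / Σ W_i sinα_i, with Δl_i = b_i / cosα_i.
Slice 1: Δl = 1.5/cos0.3° = 1.500 m; N'_1 = 16·cos0.3° − 3·1.500 = 11.5; c'Δl = 0.15; W sinα = 0.1
Slice 2: Δl = 1.7/cos6.0° = 1.709 m; N'_2 = 54·cos6.0° − 3·1.709 = 48.6; c'Δl = 0.17; W sinα = 5.6
Slice 3: Δl = 1.2/cos11.2° = 1.223 m; N'_3 = 57·cos11.2° − 15·1.223 = 37.6; c'Δl = 0.12; W sinα = 11.1
Slice 4: Δl = 2.4/cos17.8° = 2.521 m; N'_4 = 153·cos17.8° − 28·2.521 = 75.1; c'Δl = 0.25; W sinα = 46.8
Slice 5: Δl = 1.7/cos25.7° = 1.887 m; N'_5 = 130·cos25.7° − 23·1.887 = 73.7; c'Δl = 0.19; W sinα = 56.4
Slice 6: Δl = 2.0/cos33.2° = 2.390 m; N'_6 = 135·cos33.2° − 5·2.390 = 101.0; c'Δl = 0.24; W sinα = 73.9
Slice 7: Δl = 2.8/cos44.1° = 3.899 m; N'_7 = 85·cos44.1° − 10·3.899 = 22.1; c'Δl = 0.39; W sinα = 59.2
Σc'Δl = 1.5 kN/m; ΣN' = 369.5 kN/m; ΣW sinα = 253.0 kN/m
Resisting = 1.5 + 369.5·tan28.1° = 1.5 + 197.3 = 198.8 kN/m
FS = 198.8 / 253.0 = 0.786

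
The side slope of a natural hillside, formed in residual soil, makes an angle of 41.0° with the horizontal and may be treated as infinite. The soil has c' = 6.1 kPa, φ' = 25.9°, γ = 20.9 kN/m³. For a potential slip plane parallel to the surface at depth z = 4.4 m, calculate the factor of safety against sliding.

For an infinite slope with a slip plane parallel to the surface (no pore pressure): FS = [c' + γz cos²β tanφ'] / [γz sinβ cosβ].
γz = 20.9·4.4 = 91.96 kN/m²
Numerator = 6.1 + 91.96·cos²41.0°·tan25.9° = 6.1 + 91.96·0.5696·0.4856 = 31.534 kPa
Denominator = 91.96·sin41.0°·cos41.0° = 91.96·0.6561·0.7547 = 45.533 kPa
FS = 31.534 / 45.533 = 0.693

FS = 0.69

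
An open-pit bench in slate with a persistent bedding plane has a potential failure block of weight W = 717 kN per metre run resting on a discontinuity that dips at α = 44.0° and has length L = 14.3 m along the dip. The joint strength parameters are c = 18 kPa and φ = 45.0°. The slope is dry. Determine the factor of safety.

Resolving the block weight along and normal to the plane and applying the Mohr–Coulomb strength on the joint:
N' = W cosα = 717·cos44.0° = 515.8 kN/m
Driving force T = W sinα = 717·sin44.0° = 498.1 kN/m
Resisting force R = c·L + N'·tanφ = 18·14.3 + 515.8·tan45.0° = 257.4 + 515.8 = 773.2 kN/m
FS = R / T = 773.2 / 498.1 = 1.552

FS = 1.55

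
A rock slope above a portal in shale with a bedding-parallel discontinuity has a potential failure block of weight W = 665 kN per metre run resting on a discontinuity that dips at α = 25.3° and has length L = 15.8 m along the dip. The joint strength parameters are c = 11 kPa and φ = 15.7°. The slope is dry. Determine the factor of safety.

FS = 1.21

Resolving the block weight along and normal to the plane and applying the Mohr–Coulomb strength on the joint:
N' = W cosα = 665·cos25.3° = 601.2 kN/m
Driving force T = W sinα = 665·sin25.3° = 284.2 kN/m
Resisting force R = c·L + N'·tanφ = 11·15.8 + 601.2·tan15.7° = 173.8 + 169.0 = 342.8 kN/m
FS = R / T = 342.8 / 284.2 = 1.206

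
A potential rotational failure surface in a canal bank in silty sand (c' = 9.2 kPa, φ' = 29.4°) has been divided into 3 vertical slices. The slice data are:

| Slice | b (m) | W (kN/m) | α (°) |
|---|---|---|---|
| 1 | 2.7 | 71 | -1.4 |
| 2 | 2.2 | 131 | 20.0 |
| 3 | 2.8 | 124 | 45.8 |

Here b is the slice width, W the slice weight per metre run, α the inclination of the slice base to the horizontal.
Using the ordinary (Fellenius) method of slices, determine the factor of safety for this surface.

Ordinary method of slices: FS = Σ[c'·Δl_i + (W_i cosα_i)·tanφ'] / Σ W_i sinα_i, with Δl_i = b_i / cosα_i.
Slice 1: Δl = 2.7/cos(-1.4°) = 2.701 m; N'_1 = 71·cos(-1.4°) = 71.0; c'Δl = 24.85; W sinα = -1.7
Slice 2: Δl = 2.2/cos20.0° = 2.341 m; N'_2 = 131·cos20.0° = 123.1; c'Δl = 21.54; W sinα = 44.8
Slice 3: Δl = 2.8/cos45.8° = 4.016 m; N'_3 = 124·cos45.8° = 86.4; c'Δl = 36.95; W sinα = 88.9
Σc'Δl = 83.3 kN/m; ΣN' = 280.5 kN/m; ΣW sinα = 132.0 kN/m
Resisting = 83.3 + 280.5·tan29.4° = 83.3 + 158.1 = 241.4 kN/m
FS = 241.4 / 132.0 = 1.829

FS = 1.83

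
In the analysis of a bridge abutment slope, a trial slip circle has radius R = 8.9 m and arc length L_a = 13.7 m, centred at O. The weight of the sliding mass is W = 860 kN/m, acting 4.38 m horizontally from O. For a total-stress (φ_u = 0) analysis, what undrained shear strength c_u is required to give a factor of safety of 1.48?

c_u = 45.7 kPa

FS = c_u·L_a·R / (W·d), so c_u = FS·W·d / (L_a·R).
c_u = 1.48·860·4.38 / (13.70·8.9) = 5574.9 / 121.93 = 45.72 kPa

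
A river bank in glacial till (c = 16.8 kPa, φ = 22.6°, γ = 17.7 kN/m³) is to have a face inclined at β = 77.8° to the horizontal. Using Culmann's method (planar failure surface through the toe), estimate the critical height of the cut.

Culmann's analysis gives the critical failure plane at α_cr = (β + φ)/2 = (77.8 + 22.6)/2 = 50.2°, and the critical height
H_c = (4c/γ) · sinβ cosφ / [1 − cos(β − φ)]
    = (4·16.8/17.7) · sin77.8°·cos22.6° / [1 − cos(55.2°)]
    = 3.797 · 0.9774·0.9232 / [1 − 0.5707]
    = 3.797 · 0.9024 / 0.4293
    = 7.98 m

H_c = 7.98 m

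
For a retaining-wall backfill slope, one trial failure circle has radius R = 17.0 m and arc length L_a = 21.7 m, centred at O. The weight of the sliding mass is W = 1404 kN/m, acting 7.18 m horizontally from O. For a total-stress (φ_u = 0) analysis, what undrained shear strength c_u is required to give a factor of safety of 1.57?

c_u = 42.9 kPa

FS = c_u·L_a·R / (W·d), so c_u = FS·W·d / (L_a·R).
c_u = 1.57·1404·7.18 / (21.70·17.0) = 15826.7 / 368.90 = 42.90 kPa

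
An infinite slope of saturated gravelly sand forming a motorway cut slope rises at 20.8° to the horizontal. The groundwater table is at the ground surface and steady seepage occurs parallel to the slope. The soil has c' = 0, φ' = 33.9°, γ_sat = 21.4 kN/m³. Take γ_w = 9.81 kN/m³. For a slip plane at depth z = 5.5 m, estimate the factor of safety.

FS = 0.96

With seepage parallel to the slope and the water table at the surface, the effective normal stress on the slip plane uses the buoyant unit weight γ' = γ_sat − γ_w while the driving shear stress uses γ_sat:
FS = [c' + γ' z cos²β tanφ'] / [γ_sat z sinβ cosβ]
(For c' = 0 this reduces to FS = (γ'/γ_sat)·tanφ'/tanβ.)
γ' = 21.4 − 9.81 = 11.59 kN/m³
Numerator = 0.0 + 11.59·5.5·cos²20.8°·tan33.9° = 0.0 + 11.59·5.5·0.8739·0.6720 = 37.433 kPa
Denominator = 21.4·5.5·sin20.8°·cos20.8° = 21.4·5.5·0.3551·0.9348 = 39.072 kPa
FS = 37.433 / 39.072 = 0.958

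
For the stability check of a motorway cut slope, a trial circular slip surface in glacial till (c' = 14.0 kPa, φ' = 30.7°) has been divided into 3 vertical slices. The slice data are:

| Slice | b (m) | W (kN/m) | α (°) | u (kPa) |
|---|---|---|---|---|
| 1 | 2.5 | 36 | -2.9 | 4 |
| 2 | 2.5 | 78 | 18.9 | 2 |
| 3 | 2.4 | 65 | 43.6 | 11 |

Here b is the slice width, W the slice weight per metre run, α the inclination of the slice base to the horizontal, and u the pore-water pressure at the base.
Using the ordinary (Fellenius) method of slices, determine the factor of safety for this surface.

Ordinary method of slices: FS = Σ[c'·Δl_i + (W_i cosα_i − u_i·Δl_i)·tanφ'] / Σ W_i sinα_i, with Δl_i = b_i / cosα_i.
Slice 1: Δl = 2.5/cos(-2.9°) = 2.503 m; N'_1 = 36·cos(-2.9°) − 4·2.503 = 25.9; c'Δl = 35.04; W sinα = -1.8
Slice 2: Δl = 2.5/cos18.9° = 2.642 m; N'_2 = 78·cos18.9° − 2·2.642 = 68.5; c'Δl = 36.99; W sinα = 25.3
Slice 3: Δl = 2.4/cos43.6° = 3.314 m; N'_3 = 65·cos43.6° − 11·3.314 = 10.6; c'Δl = 46.40; W sinα = 44.8
Σc'Δl = 118.4 kN/m; ΣN' = 105.1 kN/m; ΣW sinα = 68.3 kN/m
Resisting = 118.4 + 105.1·tan30.7° = 118.4 + 62.4 = 180.8 kN/m
FS = 180.8 / 68.3 = 2.649

FS = 2.65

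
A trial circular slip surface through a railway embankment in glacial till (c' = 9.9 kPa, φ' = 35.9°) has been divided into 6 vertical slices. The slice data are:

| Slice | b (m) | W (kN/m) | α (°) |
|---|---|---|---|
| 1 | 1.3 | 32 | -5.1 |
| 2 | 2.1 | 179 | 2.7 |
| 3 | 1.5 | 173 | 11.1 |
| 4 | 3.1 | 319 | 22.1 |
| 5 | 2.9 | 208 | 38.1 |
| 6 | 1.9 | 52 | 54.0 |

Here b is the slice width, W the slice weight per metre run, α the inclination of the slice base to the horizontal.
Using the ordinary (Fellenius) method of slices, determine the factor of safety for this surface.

FS = 2.37

Ordinary method of slices: FS = Σ[c'·Δl_i + (W_i cosα_i)·tanφ'] / Σ W_i sinα_i, with Δl_i = b_i / cosα_i.
Slice 1: Δl = 1.3/cos(-5.1°) = 1.305 m; N'_1 = 32·cos(-5.1°) = 31.9; c'Δl = 12.92; W sinα = -2.8
Slice 2: Δl = 2.1/cos2.7° = 2.102 m; N'_2 = 179·cos2.7° = 178.8; c'Δl = 20.81; W sinα = 8.4
Slice 3: Δl = 1.5/cos11.1° = 1.529 m; N'_3 = 173·cos11.1° = 169.8; c'Δl = 15.13; W sinα = 33.3
Slice 4: Δl = 3.1/cos22.1° = 3.346 m; N'_4 = 319·cos22.1° = 295.6; c'Δl = 33.12; W sinα = 120.0
Slice 5: Δl = 2.9/cos38.1° = 3.685 m; N'_5 = 208·cos38.1° = 163.7; c'Δl = 36.48; W sinα = 128.3
Slice 6: Δl = 1.9/cos54.0° = 3.232 m; N'_6 = 52·cos54.0° = 30.6; c'Δl = 32.00; W sinα = 42.1
Σc'Δl = 150.5 kN/m; ΣN' = 870.2 kN/m; ΣW sinα = 329.3 kN/m
Resisting = 150.5 + 870.2·tan35.9° = 150.5 + 630.0 = 780.4 kN/m
FS = 780.4 / 329.3 = 2.370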